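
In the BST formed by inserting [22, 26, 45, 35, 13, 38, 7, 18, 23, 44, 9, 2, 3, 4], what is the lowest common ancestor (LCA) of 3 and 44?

Tree insertion order: [22, 26, 45, 35, 13, 38, 7, 18, 23, 44, 9, 2, 3, 4]
Tree (level-order array): [22, 13, 26, 7, 18, 23, 45, 2, 9, None, None, None, None, 35, None, None, 3, None, None, None, 38, None, 4, None, 44]
In a BST, the LCA of p=3, q=44 is the first node v on the
root-to-leaf path with p <= v <= q (go left if both < v, right if both > v).
Walk from root:
  at 22: 3 <= 22 <= 44, this is the LCA
LCA = 22


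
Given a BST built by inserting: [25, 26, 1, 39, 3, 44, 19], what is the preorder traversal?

Tree insertion order: [25, 26, 1, 39, 3, 44, 19]
Tree (level-order array): [25, 1, 26, None, 3, None, 39, None, 19, None, 44]
Preorder traversal: [25, 1, 3, 19, 26, 39, 44]


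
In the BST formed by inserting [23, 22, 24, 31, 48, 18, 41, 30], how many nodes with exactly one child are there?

Tree built from: [23, 22, 24, 31, 48, 18, 41, 30]
Tree (level-order array): [23, 22, 24, 18, None, None, 31, None, None, 30, 48, None, None, 41]
Rule: These are nodes with exactly 1 non-null child.
Per-node child counts:
  node 23: 2 child(ren)
  node 22: 1 child(ren)
  node 18: 0 child(ren)
  node 24: 1 child(ren)
  node 31: 2 child(ren)
  node 30: 0 child(ren)
  node 48: 1 child(ren)
  node 41: 0 child(ren)
Matching nodes: [22, 24, 48]
Count of nodes with exactly one child: 3


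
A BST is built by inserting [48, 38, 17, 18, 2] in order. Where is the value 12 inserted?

Starting tree (level order): [48, 38, None, 17, None, 2, 18]
Insertion path: 48 -> 38 -> 17 -> 2
Result: insert 12 as right child of 2
Final tree (level order): [48, 38, None, 17, None, 2, 18, None, 12]


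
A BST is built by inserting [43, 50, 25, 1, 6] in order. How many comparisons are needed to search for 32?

Search path for 32: 43 -> 25
Found: False
Comparisons: 2


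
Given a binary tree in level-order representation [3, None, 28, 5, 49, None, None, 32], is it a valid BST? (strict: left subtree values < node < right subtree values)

Level-order array: [3, None, 28, 5, 49, None, None, 32]
Validate using subtree bounds (lo, hi): at each node, require lo < value < hi,
then recurse left with hi=value and right with lo=value.
Preorder trace (stopping at first violation):
  at node 3 with bounds (-inf, +inf): OK
  at node 28 with bounds (3, +inf): OK
  at node 5 with bounds (3, 28): OK
  at node 49 with bounds (28, +inf): OK
  at node 32 with bounds (28, 49): OK
No violation found at any node.
Result: Valid BST


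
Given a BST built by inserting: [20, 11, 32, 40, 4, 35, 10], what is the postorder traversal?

Tree insertion order: [20, 11, 32, 40, 4, 35, 10]
Tree (level-order array): [20, 11, 32, 4, None, None, 40, None, 10, 35]
Postorder traversal: [10, 4, 11, 35, 40, 32, 20]


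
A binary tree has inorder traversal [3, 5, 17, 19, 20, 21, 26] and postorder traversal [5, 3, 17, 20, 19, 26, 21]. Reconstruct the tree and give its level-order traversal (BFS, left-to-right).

Inorder:   [3, 5, 17, 19, 20, 21, 26]
Postorder: [5, 3, 17, 20, 19, 26, 21]
Algorithm: postorder visits root last, so walk postorder right-to-left;
each value is the root of the current inorder slice — split it at that
value, recurse on the right subtree first, then the left.
Recursive splits:
  root=21; inorder splits into left=[3, 5, 17, 19, 20], right=[26]
  root=26; inorder splits into left=[], right=[]
  root=19; inorder splits into left=[3, 5, 17], right=[20]
  root=20; inorder splits into left=[], right=[]
  root=17; inorder splits into left=[3, 5], right=[]
  root=3; inorder splits into left=[], right=[5]
  root=5; inorder splits into left=[], right=[]
Reconstructed level-order: [21, 19, 26, 17, 20, 3, 5]


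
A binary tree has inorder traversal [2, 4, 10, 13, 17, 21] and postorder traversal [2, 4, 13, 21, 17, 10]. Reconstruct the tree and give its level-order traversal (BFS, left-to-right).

Inorder:   [2, 4, 10, 13, 17, 21]
Postorder: [2, 4, 13, 21, 17, 10]
Algorithm: postorder visits root last, so walk postorder right-to-left;
each value is the root of the current inorder slice — split it at that
value, recurse on the right subtree first, then the left.
Recursive splits:
  root=10; inorder splits into left=[2, 4], right=[13, 17, 21]
  root=17; inorder splits into left=[13], right=[21]
  root=21; inorder splits into left=[], right=[]
  root=13; inorder splits into left=[], right=[]
  root=4; inorder splits into left=[2], right=[]
  root=2; inorder splits into left=[], right=[]
Reconstructed level-order: [10, 4, 17, 2, 13, 21]


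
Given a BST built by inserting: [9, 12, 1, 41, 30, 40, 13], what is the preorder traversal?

Tree insertion order: [9, 12, 1, 41, 30, 40, 13]
Tree (level-order array): [9, 1, 12, None, None, None, 41, 30, None, 13, 40]
Preorder traversal: [9, 1, 12, 41, 30, 13, 40]


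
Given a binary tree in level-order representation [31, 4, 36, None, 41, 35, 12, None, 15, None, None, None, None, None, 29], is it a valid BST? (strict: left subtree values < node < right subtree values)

Level-order array: [31, 4, 36, None, 41, 35, 12, None, 15, None, None, None, None, None, 29]
Validate using subtree bounds (lo, hi): at each node, require lo < value < hi,
then recurse left with hi=value and right with lo=value.
Preorder trace (stopping at first violation):
  at node 31 with bounds (-inf, +inf): OK
  at node 4 with bounds (-inf, 31): OK
  at node 41 with bounds (4, 31): VIOLATION
Node 41 violates its bound: not (4 < 41 < 31).
Result: Not a valid BST


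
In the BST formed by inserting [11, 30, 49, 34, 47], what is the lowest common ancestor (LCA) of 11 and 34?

Tree insertion order: [11, 30, 49, 34, 47]
Tree (level-order array): [11, None, 30, None, 49, 34, None, None, 47]
In a BST, the LCA of p=11, q=34 is the first node v on the
root-to-leaf path with p <= v <= q (go left if both < v, right if both > v).
Walk from root:
  at 11: 11 <= 11 <= 34, this is the LCA
LCA = 11


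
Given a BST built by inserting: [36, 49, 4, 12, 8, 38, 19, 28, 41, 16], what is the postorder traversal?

Tree insertion order: [36, 49, 4, 12, 8, 38, 19, 28, 41, 16]
Tree (level-order array): [36, 4, 49, None, 12, 38, None, 8, 19, None, 41, None, None, 16, 28]
Postorder traversal: [8, 16, 28, 19, 12, 4, 41, 38, 49, 36]


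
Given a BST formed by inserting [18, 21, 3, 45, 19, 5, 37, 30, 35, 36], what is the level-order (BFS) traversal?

Tree insertion order: [18, 21, 3, 45, 19, 5, 37, 30, 35, 36]
Tree (level-order array): [18, 3, 21, None, 5, 19, 45, None, None, None, None, 37, None, 30, None, None, 35, None, 36]
BFS from the root, enqueuing left then right child of each popped node:
  queue [18] -> pop 18, enqueue [3, 21], visited so far: [18]
  queue [3, 21] -> pop 3, enqueue [5], visited so far: [18, 3]
  queue [21, 5] -> pop 21, enqueue [19, 45], visited so far: [18, 3, 21]
  queue [5, 19, 45] -> pop 5, enqueue [none], visited so far: [18, 3, 21, 5]
  queue [19, 45] -> pop 19, enqueue [none], visited so far: [18, 3, 21, 5, 19]
  queue [45] -> pop 45, enqueue [37], visited so far: [18, 3, 21, 5, 19, 45]
  queue [37] -> pop 37, enqueue [30], visited so far: [18, 3, 21, 5, 19, 45, 37]
  queue [30] -> pop 30, enqueue [35], visited so far: [18, 3, 21, 5, 19, 45, 37, 30]
  queue [35] -> pop 35, enqueue [36], visited so far: [18, 3, 21, 5, 19, 45, 37, 30, 35]
  queue [36] -> pop 36, enqueue [none], visited so far: [18, 3, 21, 5, 19, 45, 37, 30, 35, 36]
Result: [18, 3, 21, 5, 19, 45, 37, 30, 35, 36]


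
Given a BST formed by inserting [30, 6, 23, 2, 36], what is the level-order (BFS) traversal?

Tree insertion order: [30, 6, 23, 2, 36]
Tree (level-order array): [30, 6, 36, 2, 23]
BFS from the root, enqueuing left then right child of each popped node:
  queue [30] -> pop 30, enqueue [6, 36], visited so far: [30]
  queue [6, 36] -> pop 6, enqueue [2, 23], visited so far: [30, 6]
  queue [36, 2, 23] -> pop 36, enqueue [none], visited so far: [30, 6, 36]
  queue [2, 23] -> pop 2, enqueue [none], visited so far: [30, 6, 36, 2]
  queue [23] -> pop 23, enqueue [none], visited so far: [30, 6, 36, 2, 23]
Result: [30, 6, 36, 2, 23]


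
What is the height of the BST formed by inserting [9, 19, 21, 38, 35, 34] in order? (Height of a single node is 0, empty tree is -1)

Insertion order: [9, 19, 21, 38, 35, 34]
Tree (level-order array): [9, None, 19, None, 21, None, 38, 35, None, 34]
Compute height bottom-up (empty subtree = -1):
  height(34) = 1 + max(-1, -1) = 0
  height(35) = 1 + max(0, -1) = 1
  height(38) = 1 + max(1, -1) = 2
  height(21) = 1 + max(-1, 2) = 3
  height(19) = 1 + max(-1, 3) = 4
  height(9) = 1 + max(-1, 4) = 5
Height = 5


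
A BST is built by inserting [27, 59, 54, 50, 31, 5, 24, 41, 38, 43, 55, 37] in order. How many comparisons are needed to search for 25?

Search path for 25: 27 -> 5 -> 24
Found: False
Comparisons: 3


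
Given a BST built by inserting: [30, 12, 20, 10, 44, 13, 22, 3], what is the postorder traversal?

Tree insertion order: [30, 12, 20, 10, 44, 13, 22, 3]
Tree (level-order array): [30, 12, 44, 10, 20, None, None, 3, None, 13, 22]
Postorder traversal: [3, 10, 13, 22, 20, 12, 44, 30]


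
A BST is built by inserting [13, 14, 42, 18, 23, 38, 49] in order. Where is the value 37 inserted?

Starting tree (level order): [13, None, 14, None, 42, 18, 49, None, 23, None, None, None, 38]
Insertion path: 13 -> 14 -> 42 -> 18 -> 23 -> 38
Result: insert 37 as left child of 38
Final tree (level order): [13, None, 14, None, 42, 18, 49, None, 23, None, None, None, 38, 37]


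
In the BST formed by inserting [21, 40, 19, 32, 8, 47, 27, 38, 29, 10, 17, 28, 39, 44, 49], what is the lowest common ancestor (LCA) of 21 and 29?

Tree insertion order: [21, 40, 19, 32, 8, 47, 27, 38, 29, 10, 17, 28, 39, 44, 49]
Tree (level-order array): [21, 19, 40, 8, None, 32, 47, None, 10, 27, 38, 44, 49, None, 17, None, 29, None, 39, None, None, None, None, None, None, 28]
In a BST, the LCA of p=21, q=29 is the first node v on the
root-to-leaf path with p <= v <= q (go left if both < v, right if both > v).
Walk from root:
  at 21: 21 <= 21 <= 29, this is the LCA
LCA = 21


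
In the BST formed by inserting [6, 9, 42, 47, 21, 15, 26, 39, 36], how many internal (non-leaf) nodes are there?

Tree built from: [6, 9, 42, 47, 21, 15, 26, 39, 36]
Tree (level-order array): [6, None, 9, None, 42, 21, 47, 15, 26, None, None, None, None, None, 39, 36]
Rule: An internal node has at least one child.
Per-node child counts:
  node 6: 1 child(ren)
  node 9: 1 child(ren)
  node 42: 2 child(ren)
  node 21: 2 child(ren)
  node 15: 0 child(ren)
  node 26: 1 child(ren)
  node 39: 1 child(ren)
  node 36: 0 child(ren)
  node 47: 0 child(ren)
Matching nodes: [6, 9, 42, 21, 26, 39]
Count of internal (non-leaf) nodes: 6


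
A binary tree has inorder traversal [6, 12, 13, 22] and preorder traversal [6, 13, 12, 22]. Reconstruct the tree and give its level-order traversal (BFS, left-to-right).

Inorder:  [6, 12, 13, 22]
Preorder: [6, 13, 12, 22]
Algorithm: preorder visits root first, so consume preorder in order;
for each root, split the current inorder slice at that value into
left-subtree inorder and right-subtree inorder, then recurse.
Recursive splits:
  root=6; inorder splits into left=[], right=[12, 13, 22]
  root=13; inorder splits into left=[12], right=[22]
  root=12; inorder splits into left=[], right=[]
  root=22; inorder splits into left=[], right=[]
Reconstructed level-order: [6, 13, 12, 22]


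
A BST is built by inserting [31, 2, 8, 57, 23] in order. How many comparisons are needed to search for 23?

Search path for 23: 31 -> 2 -> 8 -> 23
Found: True
Comparisons: 4


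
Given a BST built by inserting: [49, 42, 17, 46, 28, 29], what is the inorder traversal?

Tree insertion order: [49, 42, 17, 46, 28, 29]
Tree (level-order array): [49, 42, None, 17, 46, None, 28, None, None, None, 29]
Inorder traversal: [17, 28, 29, 42, 46, 49]


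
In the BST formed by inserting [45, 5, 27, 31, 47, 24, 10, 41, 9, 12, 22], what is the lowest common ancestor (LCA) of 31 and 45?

Tree insertion order: [45, 5, 27, 31, 47, 24, 10, 41, 9, 12, 22]
Tree (level-order array): [45, 5, 47, None, 27, None, None, 24, 31, 10, None, None, 41, 9, 12, None, None, None, None, None, 22]
In a BST, the LCA of p=31, q=45 is the first node v on the
root-to-leaf path with p <= v <= q (go left if both < v, right if both > v).
Walk from root:
  at 45: 31 <= 45 <= 45, this is the LCA
LCA = 45


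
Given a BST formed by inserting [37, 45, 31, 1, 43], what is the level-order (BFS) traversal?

Tree insertion order: [37, 45, 31, 1, 43]
Tree (level-order array): [37, 31, 45, 1, None, 43]
BFS from the root, enqueuing left then right child of each popped node:
  queue [37] -> pop 37, enqueue [31, 45], visited so far: [37]
  queue [31, 45] -> pop 31, enqueue [1], visited so far: [37, 31]
  queue [45, 1] -> pop 45, enqueue [43], visited so far: [37, 31, 45]
  queue [1, 43] -> pop 1, enqueue [none], visited so far: [37, 31, 45, 1]
  queue [43] -> pop 43, enqueue [none], visited so far: [37, 31, 45, 1, 43]
Result: [37, 31, 45, 1, 43]


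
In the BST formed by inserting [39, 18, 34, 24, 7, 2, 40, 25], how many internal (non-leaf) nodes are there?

Tree built from: [39, 18, 34, 24, 7, 2, 40, 25]
Tree (level-order array): [39, 18, 40, 7, 34, None, None, 2, None, 24, None, None, None, None, 25]
Rule: An internal node has at least one child.
Per-node child counts:
  node 39: 2 child(ren)
  node 18: 2 child(ren)
  node 7: 1 child(ren)
  node 2: 0 child(ren)
  node 34: 1 child(ren)
  node 24: 1 child(ren)
  node 25: 0 child(ren)
  node 40: 0 child(ren)
Matching nodes: [39, 18, 7, 34, 24]
Count of internal (non-leaf) nodes: 5


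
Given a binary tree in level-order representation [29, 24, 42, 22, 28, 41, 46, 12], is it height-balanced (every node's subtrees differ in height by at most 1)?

Tree (level-order array): [29, 24, 42, 22, 28, 41, 46, 12]
Definition: a tree is height-balanced if, at every node, |h(left) - h(right)| <= 1 (empty subtree has height -1).
Bottom-up per-node check:
  node 12: h_left=-1, h_right=-1, diff=0 [OK], height=0
  node 22: h_left=0, h_right=-1, diff=1 [OK], height=1
  node 28: h_left=-1, h_right=-1, diff=0 [OK], height=0
  node 24: h_left=1, h_right=0, diff=1 [OK], height=2
  node 41: h_left=-1, h_right=-1, diff=0 [OK], height=0
  node 46: h_left=-1, h_right=-1, diff=0 [OK], height=0
  node 42: h_left=0, h_right=0, diff=0 [OK], height=1
  node 29: h_left=2, h_right=1, diff=1 [OK], height=3
All nodes satisfy the balance condition.
Result: Balanced


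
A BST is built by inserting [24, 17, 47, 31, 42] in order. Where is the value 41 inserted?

Starting tree (level order): [24, 17, 47, None, None, 31, None, None, 42]
Insertion path: 24 -> 47 -> 31 -> 42
Result: insert 41 as left child of 42
Final tree (level order): [24, 17, 47, None, None, 31, None, None, 42, 41]


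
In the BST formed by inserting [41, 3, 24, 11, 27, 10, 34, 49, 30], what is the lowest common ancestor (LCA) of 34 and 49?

Tree insertion order: [41, 3, 24, 11, 27, 10, 34, 49, 30]
Tree (level-order array): [41, 3, 49, None, 24, None, None, 11, 27, 10, None, None, 34, None, None, 30]
In a BST, the LCA of p=34, q=49 is the first node v on the
root-to-leaf path with p <= v <= q (go left if both < v, right if both > v).
Walk from root:
  at 41: 34 <= 41 <= 49, this is the LCA
LCA = 41


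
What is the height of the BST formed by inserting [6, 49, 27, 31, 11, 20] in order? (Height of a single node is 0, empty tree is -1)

Insertion order: [6, 49, 27, 31, 11, 20]
Tree (level-order array): [6, None, 49, 27, None, 11, 31, None, 20]
Compute height bottom-up (empty subtree = -1):
  height(20) = 1 + max(-1, -1) = 0
  height(11) = 1 + max(-1, 0) = 1
  height(31) = 1 + max(-1, -1) = 0
  height(27) = 1 + max(1, 0) = 2
  height(49) = 1 + max(2, -1) = 3
  height(6) = 1 + max(-1, 3) = 4
Height = 4


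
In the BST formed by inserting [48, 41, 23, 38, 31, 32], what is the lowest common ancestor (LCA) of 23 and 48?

Tree insertion order: [48, 41, 23, 38, 31, 32]
Tree (level-order array): [48, 41, None, 23, None, None, 38, 31, None, None, 32]
In a BST, the LCA of p=23, q=48 is the first node v on the
root-to-leaf path with p <= v <= q (go left if both < v, right if both > v).
Walk from root:
  at 48: 23 <= 48 <= 48, this is the LCA
LCA = 48


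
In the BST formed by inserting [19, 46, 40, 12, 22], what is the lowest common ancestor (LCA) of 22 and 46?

Tree insertion order: [19, 46, 40, 12, 22]
Tree (level-order array): [19, 12, 46, None, None, 40, None, 22]
In a BST, the LCA of p=22, q=46 is the first node v on the
root-to-leaf path with p <= v <= q (go left if both < v, right if both > v).
Walk from root:
  at 19: both 22 and 46 > 19, go right
  at 46: 22 <= 46 <= 46, this is the LCA
LCA = 46


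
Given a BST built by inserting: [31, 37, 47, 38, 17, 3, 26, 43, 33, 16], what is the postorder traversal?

Tree insertion order: [31, 37, 47, 38, 17, 3, 26, 43, 33, 16]
Tree (level-order array): [31, 17, 37, 3, 26, 33, 47, None, 16, None, None, None, None, 38, None, None, None, None, 43]
Postorder traversal: [16, 3, 26, 17, 33, 43, 38, 47, 37, 31]


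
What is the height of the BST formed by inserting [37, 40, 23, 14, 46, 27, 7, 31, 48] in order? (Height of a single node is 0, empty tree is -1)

Insertion order: [37, 40, 23, 14, 46, 27, 7, 31, 48]
Tree (level-order array): [37, 23, 40, 14, 27, None, 46, 7, None, None, 31, None, 48]
Compute height bottom-up (empty subtree = -1):
  height(7) = 1 + max(-1, -1) = 0
  height(14) = 1 + max(0, -1) = 1
  height(31) = 1 + max(-1, -1) = 0
  height(27) = 1 + max(-1, 0) = 1
  height(23) = 1 + max(1, 1) = 2
  height(48) = 1 + max(-1, -1) = 0
  height(46) = 1 + max(-1, 0) = 1
  height(40) = 1 + max(-1, 1) = 2
  height(37) = 1 + max(2, 2) = 3
Height = 3


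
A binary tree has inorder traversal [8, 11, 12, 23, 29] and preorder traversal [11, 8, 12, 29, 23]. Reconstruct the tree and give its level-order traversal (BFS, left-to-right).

Inorder:  [8, 11, 12, 23, 29]
Preorder: [11, 8, 12, 29, 23]
Algorithm: preorder visits root first, so consume preorder in order;
for each root, split the current inorder slice at that value into
left-subtree inorder and right-subtree inorder, then recurse.
Recursive splits:
  root=11; inorder splits into left=[8], right=[12, 23, 29]
  root=8; inorder splits into left=[], right=[]
  root=12; inorder splits into left=[], right=[23, 29]
  root=29; inorder splits into left=[23], right=[]
  root=23; inorder splits into left=[], right=[]
Reconstructed level-order: [11, 8, 12, 29, 23]


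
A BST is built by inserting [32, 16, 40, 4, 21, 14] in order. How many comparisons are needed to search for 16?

Search path for 16: 32 -> 16
Found: True
Comparisons: 2


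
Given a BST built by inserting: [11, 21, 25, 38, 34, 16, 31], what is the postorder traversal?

Tree insertion order: [11, 21, 25, 38, 34, 16, 31]
Tree (level-order array): [11, None, 21, 16, 25, None, None, None, 38, 34, None, 31]
Postorder traversal: [16, 31, 34, 38, 25, 21, 11]


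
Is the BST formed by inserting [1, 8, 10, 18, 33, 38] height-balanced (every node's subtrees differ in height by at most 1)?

Tree (level-order array): [1, None, 8, None, 10, None, 18, None, 33, None, 38]
Definition: a tree is height-balanced if, at every node, |h(left) - h(right)| <= 1 (empty subtree has height -1).
Bottom-up per-node check:
  node 38: h_left=-1, h_right=-1, diff=0 [OK], height=0
  node 33: h_left=-1, h_right=0, diff=1 [OK], height=1
  node 18: h_left=-1, h_right=1, diff=2 [FAIL (|-1-1|=2 > 1)], height=2
  node 10: h_left=-1, h_right=2, diff=3 [FAIL (|-1-2|=3 > 1)], height=3
  node 8: h_left=-1, h_right=3, diff=4 [FAIL (|-1-3|=4 > 1)], height=4
  node 1: h_left=-1, h_right=4, diff=5 [FAIL (|-1-4|=5 > 1)], height=5
Node 18 violates the condition: |-1 - 1| = 2 > 1.
Result: Not balanced


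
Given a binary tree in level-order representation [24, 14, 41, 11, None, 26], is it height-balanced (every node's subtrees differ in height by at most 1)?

Tree (level-order array): [24, 14, 41, 11, None, 26]
Definition: a tree is height-balanced if, at every node, |h(left) - h(right)| <= 1 (empty subtree has height -1).
Bottom-up per-node check:
  node 11: h_left=-1, h_right=-1, diff=0 [OK], height=0
  node 14: h_left=0, h_right=-1, diff=1 [OK], height=1
  node 26: h_left=-1, h_right=-1, diff=0 [OK], height=0
  node 41: h_left=0, h_right=-1, diff=1 [OK], height=1
  node 24: h_left=1, h_right=1, diff=0 [OK], height=2
All nodes satisfy the balance condition.
Result: Balanced


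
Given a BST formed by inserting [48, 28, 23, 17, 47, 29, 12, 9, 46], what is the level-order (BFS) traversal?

Tree insertion order: [48, 28, 23, 17, 47, 29, 12, 9, 46]
Tree (level-order array): [48, 28, None, 23, 47, 17, None, 29, None, 12, None, None, 46, 9]
BFS from the root, enqueuing left then right child of each popped node:
  queue [48] -> pop 48, enqueue [28], visited so far: [48]
  queue [28] -> pop 28, enqueue [23, 47], visited so far: [48, 28]
  queue [23, 47] -> pop 23, enqueue [17], visited so far: [48, 28, 23]
  queue [47, 17] -> pop 47, enqueue [29], visited so far: [48, 28, 23, 47]
  queue [17, 29] -> pop 17, enqueue [12], visited so far: [48, 28, 23, 47, 17]
  queue [29, 12] -> pop 29, enqueue [46], visited so far: [48, 28, 23, 47, 17, 29]
  queue [12, 46] -> pop 12, enqueue [9], visited so far: [48, 28, 23, 47, 17, 29, 12]
  queue [46, 9] -> pop 46, enqueue [none], visited so far: [48, 28, 23, 47, 17, 29, 12, 46]
  queue [9] -> pop 9, enqueue [none], visited so far: [48, 28, 23, 47, 17, 29, 12, 46, 9]
Result: [48, 28, 23, 47, 17, 29, 12, 46, 9]


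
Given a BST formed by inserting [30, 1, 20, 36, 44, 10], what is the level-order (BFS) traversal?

Tree insertion order: [30, 1, 20, 36, 44, 10]
Tree (level-order array): [30, 1, 36, None, 20, None, 44, 10]
BFS from the root, enqueuing left then right child of each popped node:
  queue [30] -> pop 30, enqueue [1, 36], visited so far: [30]
  queue [1, 36] -> pop 1, enqueue [20], visited so far: [30, 1]
  queue [36, 20] -> pop 36, enqueue [44], visited so far: [30, 1, 36]
  queue [20, 44] -> pop 20, enqueue [10], visited so far: [30, 1, 36, 20]
  queue [44, 10] -> pop 44, enqueue [none], visited so far: [30, 1, 36, 20, 44]
  queue [10] -> pop 10, enqueue [none], visited so far: [30, 1, 36, 20, 44, 10]
Result: [30, 1, 36, 20, 44, 10]


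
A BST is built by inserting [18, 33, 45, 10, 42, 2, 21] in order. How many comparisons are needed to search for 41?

Search path for 41: 18 -> 33 -> 45 -> 42
Found: False
Comparisons: 4


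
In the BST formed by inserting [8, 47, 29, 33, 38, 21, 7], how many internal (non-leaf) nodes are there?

Tree built from: [8, 47, 29, 33, 38, 21, 7]
Tree (level-order array): [8, 7, 47, None, None, 29, None, 21, 33, None, None, None, 38]
Rule: An internal node has at least one child.
Per-node child counts:
  node 8: 2 child(ren)
  node 7: 0 child(ren)
  node 47: 1 child(ren)
  node 29: 2 child(ren)
  node 21: 0 child(ren)
  node 33: 1 child(ren)
  node 38: 0 child(ren)
Matching nodes: [8, 47, 29, 33]
Count of internal (non-leaf) nodes: 4


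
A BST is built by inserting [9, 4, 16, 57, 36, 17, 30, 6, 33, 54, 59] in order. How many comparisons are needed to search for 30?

Search path for 30: 9 -> 16 -> 57 -> 36 -> 17 -> 30
Found: True
Comparisons: 6


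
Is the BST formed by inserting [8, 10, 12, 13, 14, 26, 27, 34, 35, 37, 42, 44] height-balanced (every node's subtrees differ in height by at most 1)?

Tree (level-order array): [8, None, 10, None, 12, None, 13, None, 14, None, 26, None, 27, None, 34, None, 35, None, 37, None, 42, None, 44]
Definition: a tree is height-balanced if, at every node, |h(left) - h(right)| <= 1 (empty subtree has height -1).
Bottom-up per-node check:
  node 44: h_left=-1, h_right=-1, diff=0 [OK], height=0
  node 42: h_left=-1, h_right=0, diff=1 [OK], height=1
  node 37: h_left=-1, h_right=1, diff=2 [FAIL (|-1-1|=2 > 1)], height=2
  node 35: h_left=-1, h_right=2, diff=3 [FAIL (|-1-2|=3 > 1)], height=3
  node 34: h_left=-1, h_right=3, diff=4 [FAIL (|-1-3|=4 > 1)], height=4
  node 27: h_left=-1, h_right=4, diff=5 [FAIL (|-1-4|=5 > 1)], height=5
  node 26: h_left=-1, h_right=5, diff=6 [FAIL (|-1-5|=6 > 1)], height=6
  node 14: h_left=-1, h_right=6, diff=7 [FAIL (|-1-6|=7 > 1)], height=7
  node 13: h_left=-1, h_right=7, diff=8 [FAIL (|-1-7|=8 > 1)], height=8
  node 12: h_left=-1, h_right=8, diff=9 [FAIL (|-1-8|=9 > 1)], height=9
  node 10: h_left=-1, h_right=9, diff=10 [FAIL (|-1-9|=10 > 1)], height=10
  node 8: h_left=-1, h_right=10, diff=11 [FAIL (|-1-10|=11 > 1)], height=11
Node 37 violates the condition: |-1 - 1| = 2 > 1.
Result: Not balanced


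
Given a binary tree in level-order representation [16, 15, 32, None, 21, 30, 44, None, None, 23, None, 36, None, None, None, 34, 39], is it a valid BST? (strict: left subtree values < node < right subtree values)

Level-order array: [16, 15, 32, None, 21, 30, 44, None, None, 23, None, 36, None, None, None, 34, 39]
Validate using subtree bounds (lo, hi): at each node, require lo < value < hi,
then recurse left with hi=value and right with lo=value.
Preorder trace (stopping at first violation):
  at node 16 with bounds (-inf, +inf): OK
  at node 15 with bounds (-inf, 16): OK
  at node 21 with bounds (15, 16): VIOLATION
Node 21 violates its bound: not (15 < 21 < 16).
Result: Not a valid BST


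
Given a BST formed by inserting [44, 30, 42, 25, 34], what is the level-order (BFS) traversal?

Tree insertion order: [44, 30, 42, 25, 34]
Tree (level-order array): [44, 30, None, 25, 42, None, None, 34]
BFS from the root, enqueuing left then right child of each popped node:
  queue [44] -> pop 44, enqueue [30], visited so far: [44]
  queue [30] -> pop 30, enqueue [25, 42], visited so far: [44, 30]
  queue [25, 42] -> pop 25, enqueue [none], visited so far: [44, 30, 25]
  queue [42] -> pop 42, enqueue [34], visited so far: [44, 30, 25, 42]
  queue [34] -> pop 34, enqueue [none], visited so far: [44, 30, 25, 42, 34]
Result: [44, 30, 25, 42, 34]


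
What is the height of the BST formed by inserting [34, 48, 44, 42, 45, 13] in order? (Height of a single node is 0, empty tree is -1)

Insertion order: [34, 48, 44, 42, 45, 13]
Tree (level-order array): [34, 13, 48, None, None, 44, None, 42, 45]
Compute height bottom-up (empty subtree = -1):
  height(13) = 1 + max(-1, -1) = 0
  height(42) = 1 + max(-1, -1) = 0
  height(45) = 1 + max(-1, -1) = 0
  height(44) = 1 + max(0, 0) = 1
  height(48) = 1 + max(1, -1) = 2
  height(34) = 1 + max(0, 2) = 3
Height = 3


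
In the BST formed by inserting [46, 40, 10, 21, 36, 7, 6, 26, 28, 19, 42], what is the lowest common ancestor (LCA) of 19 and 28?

Tree insertion order: [46, 40, 10, 21, 36, 7, 6, 26, 28, 19, 42]
Tree (level-order array): [46, 40, None, 10, 42, 7, 21, None, None, 6, None, 19, 36, None, None, None, None, 26, None, None, 28]
In a BST, the LCA of p=19, q=28 is the first node v on the
root-to-leaf path with p <= v <= q (go left if both < v, right if both > v).
Walk from root:
  at 46: both 19 and 28 < 46, go left
  at 40: both 19 and 28 < 40, go left
  at 10: both 19 and 28 > 10, go right
  at 21: 19 <= 21 <= 28, this is the LCA
LCA = 21


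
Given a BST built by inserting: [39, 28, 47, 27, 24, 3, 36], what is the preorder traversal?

Tree insertion order: [39, 28, 47, 27, 24, 3, 36]
Tree (level-order array): [39, 28, 47, 27, 36, None, None, 24, None, None, None, 3]
Preorder traversal: [39, 28, 27, 24, 3, 36, 47]


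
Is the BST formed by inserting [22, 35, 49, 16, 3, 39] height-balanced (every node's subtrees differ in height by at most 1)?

Tree (level-order array): [22, 16, 35, 3, None, None, 49, None, None, 39]
Definition: a tree is height-balanced if, at every node, |h(left) - h(right)| <= 1 (empty subtree has height -1).
Bottom-up per-node check:
  node 3: h_left=-1, h_right=-1, diff=0 [OK], height=0
  node 16: h_left=0, h_right=-1, diff=1 [OK], height=1
  node 39: h_left=-1, h_right=-1, diff=0 [OK], height=0
  node 49: h_left=0, h_right=-1, diff=1 [OK], height=1
  node 35: h_left=-1, h_right=1, diff=2 [FAIL (|-1-1|=2 > 1)], height=2
  node 22: h_left=1, h_right=2, diff=1 [OK], height=3
Node 35 violates the condition: |-1 - 1| = 2 > 1.
Result: Not balanced


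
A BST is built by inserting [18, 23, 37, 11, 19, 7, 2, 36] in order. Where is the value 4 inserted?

Starting tree (level order): [18, 11, 23, 7, None, 19, 37, 2, None, None, None, 36]
Insertion path: 18 -> 11 -> 7 -> 2
Result: insert 4 as right child of 2
Final tree (level order): [18, 11, 23, 7, None, 19, 37, 2, None, None, None, 36, None, None, 4]


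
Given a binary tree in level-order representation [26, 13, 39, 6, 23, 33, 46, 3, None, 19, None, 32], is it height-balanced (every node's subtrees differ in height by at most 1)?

Tree (level-order array): [26, 13, 39, 6, 23, 33, 46, 3, None, 19, None, 32]
Definition: a tree is height-balanced if, at every node, |h(left) - h(right)| <= 1 (empty subtree has height -1).
Bottom-up per-node check:
  node 3: h_left=-1, h_right=-1, diff=0 [OK], height=0
  node 6: h_left=0, h_right=-1, diff=1 [OK], height=1
  node 19: h_left=-1, h_right=-1, diff=0 [OK], height=0
  node 23: h_left=0, h_right=-1, diff=1 [OK], height=1
  node 13: h_left=1, h_right=1, diff=0 [OK], height=2
  node 32: h_left=-1, h_right=-1, diff=0 [OK], height=0
  node 33: h_left=0, h_right=-1, diff=1 [OK], height=1
  node 46: h_left=-1, h_right=-1, diff=0 [OK], height=0
  node 39: h_left=1, h_right=0, diff=1 [OK], height=2
  node 26: h_left=2, h_right=2, diff=0 [OK], height=3
All nodes satisfy the balance condition.
Result: Balanced


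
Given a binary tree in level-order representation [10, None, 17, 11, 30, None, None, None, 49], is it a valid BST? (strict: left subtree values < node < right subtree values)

Level-order array: [10, None, 17, 11, 30, None, None, None, 49]
Validate using subtree bounds (lo, hi): at each node, require lo < value < hi,
then recurse left with hi=value and right with lo=value.
Preorder trace (stopping at first violation):
  at node 10 with bounds (-inf, +inf): OK
  at node 17 with bounds (10, +inf): OK
  at node 11 with bounds (10, 17): OK
  at node 30 with bounds (17, +inf): OK
  at node 49 with bounds (30, +inf): OK
No violation found at any node.
Result: Valid BST


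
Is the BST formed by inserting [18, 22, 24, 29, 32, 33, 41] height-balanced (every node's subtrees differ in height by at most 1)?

Tree (level-order array): [18, None, 22, None, 24, None, 29, None, 32, None, 33, None, 41]
Definition: a tree is height-balanced if, at every node, |h(left) - h(right)| <= 1 (empty subtree has height -1).
Bottom-up per-node check:
  node 41: h_left=-1, h_right=-1, diff=0 [OK], height=0
  node 33: h_left=-1, h_right=0, diff=1 [OK], height=1
  node 32: h_left=-1, h_right=1, diff=2 [FAIL (|-1-1|=2 > 1)], height=2
  node 29: h_left=-1, h_right=2, diff=3 [FAIL (|-1-2|=3 > 1)], height=3
  node 24: h_left=-1, h_right=3, diff=4 [FAIL (|-1-3|=4 > 1)], height=4
  node 22: h_left=-1, h_right=4, diff=5 [FAIL (|-1-4|=5 > 1)], height=5
  node 18: h_left=-1, h_right=5, diff=6 [FAIL (|-1-5|=6 > 1)], height=6
Node 32 violates the condition: |-1 - 1| = 2 > 1.
Result: Not balanced


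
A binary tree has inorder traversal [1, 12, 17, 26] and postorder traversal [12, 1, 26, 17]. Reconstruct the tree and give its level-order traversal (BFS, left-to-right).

Inorder:   [1, 12, 17, 26]
Postorder: [12, 1, 26, 17]
Algorithm: postorder visits root last, so walk postorder right-to-left;
each value is the root of the current inorder slice — split it at that
value, recurse on the right subtree first, then the left.
Recursive splits:
  root=17; inorder splits into left=[1, 12], right=[26]
  root=26; inorder splits into left=[], right=[]
  root=1; inorder splits into left=[], right=[12]
  root=12; inorder splits into left=[], right=[]
Reconstructed level-order: [17, 1, 26, 12]


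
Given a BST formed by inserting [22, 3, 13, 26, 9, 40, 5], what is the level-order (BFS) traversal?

Tree insertion order: [22, 3, 13, 26, 9, 40, 5]
Tree (level-order array): [22, 3, 26, None, 13, None, 40, 9, None, None, None, 5]
BFS from the root, enqueuing left then right child of each popped node:
  queue [22] -> pop 22, enqueue [3, 26], visited so far: [22]
  queue [3, 26] -> pop 3, enqueue [13], visited so far: [22, 3]
  queue [26, 13] -> pop 26, enqueue [40], visited so far: [22, 3, 26]
  queue [13, 40] -> pop 13, enqueue [9], visited so far: [22, 3, 26, 13]
  queue [40, 9] -> pop 40, enqueue [none], visited so far: [22, 3, 26, 13, 40]
  queue [9] -> pop 9, enqueue [5], visited so far: [22, 3, 26, 13, 40, 9]
  queue [5] -> pop 5, enqueue [none], visited so far: [22, 3, 26, 13, 40, 9, 5]
Result: [22, 3, 26, 13, 40, 9, 5]


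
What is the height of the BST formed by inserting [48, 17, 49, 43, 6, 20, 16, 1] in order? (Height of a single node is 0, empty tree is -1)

Insertion order: [48, 17, 49, 43, 6, 20, 16, 1]
Tree (level-order array): [48, 17, 49, 6, 43, None, None, 1, 16, 20]
Compute height bottom-up (empty subtree = -1):
  height(1) = 1 + max(-1, -1) = 0
  height(16) = 1 + max(-1, -1) = 0
  height(6) = 1 + max(0, 0) = 1
  height(20) = 1 + max(-1, -1) = 0
  height(43) = 1 + max(0, -1) = 1
  height(17) = 1 + max(1, 1) = 2
  height(49) = 1 + max(-1, -1) = 0
  height(48) = 1 + max(2, 0) = 3
Height = 3


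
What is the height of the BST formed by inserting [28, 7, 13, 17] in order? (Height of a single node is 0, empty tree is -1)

Insertion order: [28, 7, 13, 17]
Tree (level-order array): [28, 7, None, None, 13, None, 17]
Compute height bottom-up (empty subtree = -1):
  height(17) = 1 + max(-1, -1) = 0
  height(13) = 1 + max(-1, 0) = 1
  height(7) = 1 + max(-1, 1) = 2
  height(28) = 1 + max(2, -1) = 3
Height = 3


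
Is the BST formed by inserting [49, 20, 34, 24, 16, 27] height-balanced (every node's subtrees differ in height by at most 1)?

Tree (level-order array): [49, 20, None, 16, 34, None, None, 24, None, None, 27]
Definition: a tree is height-balanced if, at every node, |h(left) - h(right)| <= 1 (empty subtree has height -1).
Bottom-up per-node check:
  node 16: h_left=-1, h_right=-1, diff=0 [OK], height=0
  node 27: h_left=-1, h_right=-1, diff=0 [OK], height=0
  node 24: h_left=-1, h_right=0, diff=1 [OK], height=1
  node 34: h_left=1, h_right=-1, diff=2 [FAIL (|1--1|=2 > 1)], height=2
  node 20: h_left=0, h_right=2, diff=2 [FAIL (|0-2|=2 > 1)], height=3
  node 49: h_left=3, h_right=-1, diff=4 [FAIL (|3--1|=4 > 1)], height=4
Node 34 violates the condition: |1 - -1| = 2 > 1.
Result: Not balanced


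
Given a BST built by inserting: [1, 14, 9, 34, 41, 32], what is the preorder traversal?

Tree insertion order: [1, 14, 9, 34, 41, 32]
Tree (level-order array): [1, None, 14, 9, 34, None, None, 32, 41]
Preorder traversal: [1, 14, 9, 34, 32, 41]


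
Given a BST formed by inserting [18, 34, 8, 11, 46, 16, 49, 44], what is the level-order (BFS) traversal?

Tree insertion order: [18, 34, 8, 11, 46, 16, 49, 44]
Tree (level-order array): [18, 8, 34, None, 11, None, 46, None, 16, 44, 49]
BFS from the root, enqueuing left then right child of each popped node:
  queue [18] -> pop 18, enqueue [8, 34], visited so far: [18]
  queue [8, 34] -> pop 8, enqueue [11], visited so far: [18, 8]
  queue [34, 11] -> pop 34, enqueue [46], visited so far: [18, 8, 34]
  queue [11, 46] -> pop 11, enqueue [16], visited so far: [18, 8, 34, 11]
  queue [46, 16] -> pop 46, enqueue [44, 49], visited so far: [18, 8, 34, 11, 46]
  queue [16, 44, 49] -> pop 16, enqueue [none], visited so far: [18, 8, 34, 11, 46, 16]
  queue [44, 49] -> pop 44, enqueue [none], visited so far: [18, 8, 34, 11, 46, 16, 44]
  queue [49] -> pop 49, enqueue [none], visited so far: [18, 8, 34, 11, 46, 16, 44, 49]
Result: [18, 8, 34, 11, 46, 16, 44, 49]


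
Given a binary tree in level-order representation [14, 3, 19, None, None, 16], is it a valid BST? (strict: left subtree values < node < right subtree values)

Level-order array: [14, 3, 19, None, None, 16]
Validate using subtree bounds (lo, hi): at each node, require lo < value < hi,
then recurse left with hi=value and right with lo=value.
Preorder trace (stopping at first violation):
  at node 14 with bounds (-inf, +inf): OK
  at node 3 with bounds (-inf, 14): OK
  at node 19 with bounds (14, +inf): OK
  at node 16 with bounds (14, 19): OK
No violation found at any node.
Result: Valid BST


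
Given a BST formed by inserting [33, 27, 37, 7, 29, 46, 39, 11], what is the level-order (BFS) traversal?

Tree insertion order: [33, 27, 37, 7, 29, 46, 39, 11]
Tree (level-order array): [33, 27, 37, 7, 29, None, 46, None, 11, None, None, 39]
BFS from the root, enqueuing left then right child of each popped node:
  queue [33] -> pop 33, enqueue [27, 37], visited so far: [33]
  queue [27, 37] -> pop 27, enqueue [7, 29], visited so far: [33, 27]
  queue [37, 7, 29] -> pop 37, enqueue [46], visited so far: [33, 27, 37]
  queue [7, 29, 46] -> pop 7, enqueue [11], visited so far: [33, 27, 37, 7]
  queue [29, 46, 11] -> pop 29, enqueue [none], visited so far: [33, 27, 37, 7, 29]
  queue [46, 11] -> pop 46, enqueue [39], visited so far: [33, 27, 37, 7, 29, 46]
  queue [11, 39] -> pop 11, enqueue [none], visited so far: [33, 27, 37, 7, 29, 46, 11]
  queue [39] -> pop 39, enqueue [none], visited so far: [33, 27, 37, 7, 29, 46, 11, 39]
Result: [33, 27, 37, 7, 29, 46, 11, 39]


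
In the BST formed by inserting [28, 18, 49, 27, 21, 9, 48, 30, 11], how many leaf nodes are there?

Tree built from: [28, 18, 49, 27, 21, 9, 48, 30, 11]
Tree (level-order array): [28, 18, 49, 9, 27, 48, None, None, 11, 21, None, 30]
Rule: A leaf has 0 children.
Per-node child counts:
  node 28: 2 child(ren)
  node 18: 2 child(ren)
  node 9: 1 child(ren)
  node 11: 0 child(ren)
  node 27: 1 child(ren)
  node 21: 0 child(ren)
  node 49: 1 child(ren)
  node 48: 1 child(ren)
  node 30: 0 child(ren)
Matching nodes: [11, 21, 30]
Count of leaf nodes: 3


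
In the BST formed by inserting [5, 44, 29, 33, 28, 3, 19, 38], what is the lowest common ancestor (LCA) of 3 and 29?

Tree insertion order: [5, 44, 29, 33, 28, 3, 19, 38]
Tree (level-order array): [5, 3, 44, None, None, 29, None, 28, 33, 19, None, None, 38]
In a BST, the LCA of p=3, q=29 is the first node v on the
root-to-leaf path with p <= v <= q (go left if both < v, right if both > v).
Walk from root:
  at 5: 3 <= 5 <= 29, this is the LCA
LCA = 5


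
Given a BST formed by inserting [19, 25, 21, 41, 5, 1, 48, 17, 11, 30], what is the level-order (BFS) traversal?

Tree insertion order: [19, 25, 21, 41, 5, 1, 48, 17, 11, 30]
Tree (level-order array): [19, 5, 25, 1, 17, 21, 41, None, None, 11, None, None, None, 30, 48]
BFS from the root, enqueuing left then right child of each popped node:
  queue [19] -> pop 19, enqueue [5, 25], visited so far: [19]
  queue [5, 25] -> pop 5, enqueue [1, 17], visited so far: [19, 5]
  queue [25, 1, 17] -> pop 25, enqueue [21, 41], visited so far: [19, 5, 25]
  queue [1, 17, 21, 41] -> pop 1, enqueue [none], visited so far: [19, 5, 25, 1]
  queue [17, 21, 41] -> pop 17, enqueue [11], visited so far: [19, 5, 25, 1, 17]
  queue [21, 41, 11] -> pop 21, enqueue [none], visited so far: [19, 5, 25, 1, 17, 21]
  queue [41, 11] -> pop 41, enqueue [30, 48], visited so far: [19, 5, 25, 1, 17, 21, 41]
  queue [11, 30, 48] -> pop 11, enqueue [none], visited so far: [19, 5, 25, 1, 17, 21, 41, 11]
  queue [30, 48] -> pop 30, enqueue [none], visited so far: [19, 5, 25, 1, 17, 21, 41, 11, 30]
  queue [48] -> pop 48, enqueue [none], visited so far: [19, 5, 25, 1, 17, 21, 41, 11, 30, 48]
Result: [19, 5, 25, 1, 17, 21, 41, 11, 30, 48]


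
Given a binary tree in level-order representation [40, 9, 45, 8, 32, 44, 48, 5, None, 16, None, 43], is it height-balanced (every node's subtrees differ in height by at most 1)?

Tree (level-order array): [40, 9, 45, 8, 32, 44, 48, 5, None, 16, None, 43]
Definition: a tree is height-balanced if, at every node, |h(left) - h(right)| <= 1 (empty subtree has height -1).
Bottom-up per-node check:
  node 5: h_left=-1, h_right=-1, diff=0 [OK], height=0
  node 8: h_left=0, h_right=-1, diff=1 [OK], height=1
  node 16: h_left=-1, h_right=-1, diff=0 [OK], height=0
  node 32: h_left=0, h_right=-1, diff=1 [OK], height=1
  node 9: h_left=1, h_right=1, diff=0 [OK], height=2
  node 43: h_left=-1, h_right=-1, diff=0 [OK], height=0
  node 44: h_left=0, h_right=-1, diff=1 [OK], height=1
  node 48: h_left=-1, h_right=-1, diff=0 [OK], height=0
  node 45: h_left=1, h_right=0, diff=1 [OK], height=2
  node 40: h_left=2, h_right=2, diff=0 [OK], height=3
All nodes satisfy the balance condition.
Result: Balanced
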